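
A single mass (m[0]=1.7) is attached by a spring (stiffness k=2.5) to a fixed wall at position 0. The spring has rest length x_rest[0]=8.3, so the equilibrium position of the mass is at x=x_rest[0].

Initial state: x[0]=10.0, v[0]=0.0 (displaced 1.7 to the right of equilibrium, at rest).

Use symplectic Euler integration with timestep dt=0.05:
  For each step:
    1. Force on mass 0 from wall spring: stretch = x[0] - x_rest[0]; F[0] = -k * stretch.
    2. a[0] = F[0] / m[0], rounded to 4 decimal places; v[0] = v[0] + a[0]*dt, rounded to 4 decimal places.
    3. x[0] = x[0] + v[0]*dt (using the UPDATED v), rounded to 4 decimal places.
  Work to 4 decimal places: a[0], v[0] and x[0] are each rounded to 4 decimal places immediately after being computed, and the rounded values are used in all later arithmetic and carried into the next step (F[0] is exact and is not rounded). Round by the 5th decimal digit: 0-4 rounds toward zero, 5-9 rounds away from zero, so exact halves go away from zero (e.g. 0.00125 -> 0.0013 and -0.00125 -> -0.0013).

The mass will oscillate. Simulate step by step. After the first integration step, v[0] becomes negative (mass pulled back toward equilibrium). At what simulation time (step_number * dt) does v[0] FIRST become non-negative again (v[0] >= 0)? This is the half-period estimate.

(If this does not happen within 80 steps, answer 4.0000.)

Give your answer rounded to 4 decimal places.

Answer: 2.6000

Derivation:
Step 0: x=[10.0000] v=[0.0000]
Step 1: x=[9.9938] v=[-0.1250]
Step 2: x=[9.9813] v=[-0.2495]
Step 3: x=[9.9626] v=[-0.3731]
Step 4: x=[9.9378] v=[-0.4954]
Step 5: x=[9.9070] v=[-0.6158]
Step 6: x=[9.8703] v=[-0.7340]
Step 7: x=[9.8278] v=[-0.8495]
Step 8: x=[9.7797] v=[-0.9618]
Step 9: x=[9.7262] v=[-1.0706]
Step 10: x=[9.6674] v=[-1.1755]
Step 11: x=[9.6036] v=[-1.2760]
Step 12: x=[9.5350] v=[-1.3719]
Step 13: x=[9.4619] v=[-1.4627]
Step 14: x=[9.3845] v=[-1.5481]
Step 15: x=[9.3031] v=[-1.6278]
Step 16: x=[9.2180] v=[-1.7016]
Step 17: x=[9.1295] v=[-1.7691]
Step 18: x=[9.0380] v=[-1.8301]
Step 19: x=[8.9438] v=[-1.8844]
Step 20: x=[8.8472] v=[-1.9317]
Step 21: x=[8.7486] v=[-1.9719]
Step 22: x=[8.6484] v=[-2.0049]
Step 23: x=[8.5469] v=[-2.0305]
Step 24: x=[8.4445] v=[-2.0487]
Step 25: x=[8.3415] v=[-2.0593]
Step 26: x=[8.2384] v=[-2.0624]
Step 27: x=[8.1355] v=[-2.0579]
Step 28: x=[8.0332] v=[-2.0458]
Step 29: x=[7.9319] v=[-2.0262]
Step 30: x=[7.8319] v=[-1.9991]
Step 31: x=[7.7337] v=[-1.9647]
Step 32: x=[7.6375] v=[-1.9231]
Step 33: x=[7.5438] v=[-1.8744]
Step 34: x=[7.4529] v=[-1.8188]
Step 35: x=[7.3651] v=[-1.7565]
Step 36: x=[7.2807] v=[-1.6878]
Step 37: x=[7.2001] v=[-1.6129]
Step 38: x=[7.1235] v=[-1.5320]
Step 39: x=[7.0512] v=[-1.4455]
Step 40: x=[6.9835] v=[-1.3537]
Step 41: x=[6.9207] v=[-1.2569]
Step 42: x=[6.8629] v=[-1.1555]
Step 43: x=[6.8104] v=[-1.0498]
Step 44: x=[6.7634] v=[-0.9403]
Step 45: x=[6.7220] v=[-0.8273]
Step 46: x=[6.6864] v=[-0.7113]
Step 47: x=[6.6568] v=[-0.5927]
Step 48: x=[6.6332] v=[-0.4719]
Step 49: x=[6.6157] v=[-0.3493]
Step 50: x=[6.6044] v=[-0.2255]
Step 51: x=[6.5994] v=[-0.1008]
Step 52: x=[6.6006] v=[0.0242]
First v>=0 after going negative at step 52, time=2.6000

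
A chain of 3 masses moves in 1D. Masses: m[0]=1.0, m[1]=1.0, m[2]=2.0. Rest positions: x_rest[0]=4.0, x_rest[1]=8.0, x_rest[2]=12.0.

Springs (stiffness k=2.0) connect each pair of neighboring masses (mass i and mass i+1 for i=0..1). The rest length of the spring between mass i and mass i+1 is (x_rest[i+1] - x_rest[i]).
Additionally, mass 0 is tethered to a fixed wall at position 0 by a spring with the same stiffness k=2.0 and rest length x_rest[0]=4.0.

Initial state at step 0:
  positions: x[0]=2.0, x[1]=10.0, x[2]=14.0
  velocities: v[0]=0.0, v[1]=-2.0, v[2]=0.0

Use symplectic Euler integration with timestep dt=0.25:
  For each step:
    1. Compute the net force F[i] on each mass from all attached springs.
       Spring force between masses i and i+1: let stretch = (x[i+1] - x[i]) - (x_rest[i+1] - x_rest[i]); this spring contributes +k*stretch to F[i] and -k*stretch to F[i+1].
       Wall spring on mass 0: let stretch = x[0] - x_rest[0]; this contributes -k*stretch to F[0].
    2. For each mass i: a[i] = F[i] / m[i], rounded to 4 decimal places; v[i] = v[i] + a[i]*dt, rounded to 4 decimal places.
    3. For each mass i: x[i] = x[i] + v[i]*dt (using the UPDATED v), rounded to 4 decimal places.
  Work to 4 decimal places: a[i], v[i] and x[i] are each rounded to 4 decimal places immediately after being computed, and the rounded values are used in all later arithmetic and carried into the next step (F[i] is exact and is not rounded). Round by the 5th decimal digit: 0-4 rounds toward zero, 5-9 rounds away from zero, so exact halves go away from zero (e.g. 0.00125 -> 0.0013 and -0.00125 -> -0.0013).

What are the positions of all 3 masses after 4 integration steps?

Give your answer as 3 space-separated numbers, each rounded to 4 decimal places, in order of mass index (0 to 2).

Step 0: x=[2.0000 10.0000 14.0000] v=[0.0000 -2.0000 0.0000]
Step 1: x=[2.7500 9.0000 14.0000] v=[3.0000 -4.0000 0.0000]
Step 2: x=[3.9375 7.8438 13.9375] v=[4.7500 -4.6250 -0.2500]
Step 3: x=[5.1211 6.9610 13.7442] v=[4.7344 -3.5313 -0.7734]
Step 4: x=[5.8946 6.6961 13.3769] v=[3.0938 -1.0597 -1.4692]

Answer: 5.8946 6.6961 13.3769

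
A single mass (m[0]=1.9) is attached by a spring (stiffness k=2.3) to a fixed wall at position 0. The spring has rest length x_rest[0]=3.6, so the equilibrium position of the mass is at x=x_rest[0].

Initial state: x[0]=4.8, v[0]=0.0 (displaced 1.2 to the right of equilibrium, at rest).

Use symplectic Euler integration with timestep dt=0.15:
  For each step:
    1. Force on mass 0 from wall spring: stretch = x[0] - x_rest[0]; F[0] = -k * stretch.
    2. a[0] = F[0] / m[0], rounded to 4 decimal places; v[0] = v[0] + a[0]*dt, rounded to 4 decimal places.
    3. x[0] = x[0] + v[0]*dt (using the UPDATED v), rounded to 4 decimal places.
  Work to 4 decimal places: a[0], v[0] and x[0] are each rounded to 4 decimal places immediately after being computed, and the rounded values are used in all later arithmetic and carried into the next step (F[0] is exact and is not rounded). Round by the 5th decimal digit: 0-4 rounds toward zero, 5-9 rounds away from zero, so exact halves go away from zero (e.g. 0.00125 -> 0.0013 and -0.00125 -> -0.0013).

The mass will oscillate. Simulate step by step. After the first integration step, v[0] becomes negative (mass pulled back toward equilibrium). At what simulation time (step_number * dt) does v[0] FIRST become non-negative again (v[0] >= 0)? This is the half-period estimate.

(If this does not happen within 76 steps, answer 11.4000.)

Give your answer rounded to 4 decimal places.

Answer: 3.0000

Derivation:
Step 0: x=[4.8000] v=[0.0000]
Step 1: x=[4.7673] v=[-0.2179]
Step 2: x=[4.7028] v=[-0.4299]
Step 3: x=[4.6083] v=[-0.6302]
Step 4: x=[4.4863] v=[-0.8133]
Step 5: x=[4.3402] v=[-0.9742]
Step 6: x=[4.1739] v=[-1.1086]
Step 7: x=[3.9920] v=[-1.2128]
Step 8: x=[3.7994] v=[-1.2840]
Step 9: x=[3.6014] v=[-1.3202]
Step 10: x=[3.4033] v=[-1.3205]
Step 11: x=[3.2106] v=[-1.2848]
Step 12: x=[3.0285] v=[-1.2141]
Step 13: x=[2.8620] v=[-1.1103]
Step 14: x=[2.7156] v=[-0.9763]
Step 15: x=[2.5932] v=[-0.8157]
Step 16: x=[2.4983] v=[-0.6329]
Step 17: x=[2.4334] v=[-0.4329]
Step 18: x=[2.4002] v=[-0.2211]
Step 19: x=[2.3997] v=[-0.0032]
Step 20: x=[2.4319] v=[0.2148]
First v>=0 after going negative at step 20, time=3.0000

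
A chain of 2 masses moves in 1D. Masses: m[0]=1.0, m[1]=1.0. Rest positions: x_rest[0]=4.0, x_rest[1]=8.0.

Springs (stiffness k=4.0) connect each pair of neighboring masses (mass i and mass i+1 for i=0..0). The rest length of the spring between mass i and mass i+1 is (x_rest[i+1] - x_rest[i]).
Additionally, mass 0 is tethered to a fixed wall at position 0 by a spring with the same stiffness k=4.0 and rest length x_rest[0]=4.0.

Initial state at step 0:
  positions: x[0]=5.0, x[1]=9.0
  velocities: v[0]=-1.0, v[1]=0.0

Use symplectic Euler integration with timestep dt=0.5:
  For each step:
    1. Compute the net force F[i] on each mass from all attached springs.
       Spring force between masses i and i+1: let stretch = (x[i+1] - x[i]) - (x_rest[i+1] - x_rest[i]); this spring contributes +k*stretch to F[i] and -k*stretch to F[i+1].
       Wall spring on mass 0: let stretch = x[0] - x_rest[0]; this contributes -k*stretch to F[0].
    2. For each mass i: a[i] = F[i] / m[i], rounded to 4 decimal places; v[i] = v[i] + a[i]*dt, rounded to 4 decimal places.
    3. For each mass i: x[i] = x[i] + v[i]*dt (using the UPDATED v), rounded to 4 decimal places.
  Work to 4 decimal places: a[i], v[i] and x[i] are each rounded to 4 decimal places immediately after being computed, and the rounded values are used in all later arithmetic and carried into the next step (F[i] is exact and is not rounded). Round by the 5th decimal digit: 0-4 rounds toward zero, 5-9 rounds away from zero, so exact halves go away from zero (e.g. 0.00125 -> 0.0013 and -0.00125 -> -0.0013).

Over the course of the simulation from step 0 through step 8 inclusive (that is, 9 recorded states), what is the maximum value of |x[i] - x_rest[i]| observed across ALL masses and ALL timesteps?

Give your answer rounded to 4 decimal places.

Answer: 1.5000

Derivation:
Step 0: x=[5.0000 9.0000] v=[-1.0000 0.0000]
Step 1: x=[3.5000 9.0000] v=[-3.0000 0.0000]
Step 2: x=[4.0000 7.5000] v=[1.0000 -3.0000]
Step 3: x=[4.0000 6.5000] v=[0.0000 -2.0000]
Step 4: x=[2.5000 7.0000] v=[-3.0000 1.0000]
Step 5: x=[3.0000 7.0000] v=[1.0000 0.0000]
Step 6: x=[4.5000 7.0000] v=[3.0000 0.0000]
Step 7: x=[4.0000 8.5000] v=[-1.0000 3.0000]
Step 8: x=[4.0000 9.5000] v=[0.0000 2.0000]
Max displacement = 1.5000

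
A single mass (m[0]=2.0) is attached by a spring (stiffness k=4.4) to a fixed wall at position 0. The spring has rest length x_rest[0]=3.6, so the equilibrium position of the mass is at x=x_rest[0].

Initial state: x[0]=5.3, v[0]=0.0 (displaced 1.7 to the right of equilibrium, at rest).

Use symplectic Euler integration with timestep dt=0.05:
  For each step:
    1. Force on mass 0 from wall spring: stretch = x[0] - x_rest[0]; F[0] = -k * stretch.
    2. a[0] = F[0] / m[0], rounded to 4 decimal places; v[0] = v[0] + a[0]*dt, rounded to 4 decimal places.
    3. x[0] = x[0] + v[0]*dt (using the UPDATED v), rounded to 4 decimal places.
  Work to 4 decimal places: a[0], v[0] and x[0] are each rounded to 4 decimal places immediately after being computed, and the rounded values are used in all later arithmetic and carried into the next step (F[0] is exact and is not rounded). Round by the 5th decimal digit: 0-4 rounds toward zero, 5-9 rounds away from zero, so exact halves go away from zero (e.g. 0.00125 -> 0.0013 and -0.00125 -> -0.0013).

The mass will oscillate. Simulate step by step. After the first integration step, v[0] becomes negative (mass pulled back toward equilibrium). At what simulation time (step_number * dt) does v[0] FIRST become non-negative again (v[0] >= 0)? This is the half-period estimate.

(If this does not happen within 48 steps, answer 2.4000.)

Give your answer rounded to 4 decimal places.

Step 0: x=[5.3000] v=[0.0000]
Step 1: x=[5.2907] v=[-0.1870]
Step 2: x=[5.2721] v=[-0.3730]
Step 3: x=[5.2443] v=[-0.5569]
Step 4: x=[5.2074] v=[-0.7378]
Step 5: x=[5.1617] v=[-0.9146]
Step 6: x=[5.1074] v=[-1.0864]
Step 7: x=[5.0448] v=[-1.2522]
Step 8: x=[4.9742] v=[-1.4111]
Step 9: x=[4.8961] v=[-1.5623]
Step 10: x=[4.8109] v=[-1.7049]
Step 11: x=[4.7190] v=[-1.8381]
Step 12: x=[4.6209] v=[-1.9612]
Step 13: x=[4.5172] v=[-2.0735]
Step 14: x=[4.4085] v=[-2.1744]
Step 15: x=[4.2953] v=[-2.2633]
Step 16: x=[4.1783] v=[-2.3398]
Step 17: x=[4.0581] v=[-2.4034]
Step 18: x=[3.9354] v=[-2.4538]
Step 19: x=[3.8109] v=[-2.4907]
Step 20: x=[3.6852] v=[-2.5139]
Step 21: x=[3.5590] v=[-2.5233]
Step 22: x=[3.4331] v=[-2.5188]
Step 23: x=[3.3081] v=[-2.5004]
Step 24: x=[3.1847] v=[-2.4683]
Step 25: x=[3.0636] v=[-2.4226]
Step 26: x=[2.9454] v=[-2.3636]
Step 27: x=[2.8308] v=[-2.2916]
Step 28: x=[2.7205] v=[-2.2070]
Step 29: x=[2.6150] v=[-2.1103]
Step 30: x=[2.5149] v=[-2.0020]
Step 31: x=[2.4208] v=[-1.8826]
Step 32: x=[2.3332] v=[-1.7529]
Step 33: x=[2.2525] v=[-1.6136]
Step 34: x=[2.1792] v=[-1.4654]
Step 35: x=[2.1137] v=[-1.3091]
Step 36: x=[2.0564] v=[-1.1456]
Step 37: x=[2.0076] v=[-0.9758]
Step 38: x=[1.9676] v=[-0.8006]
Step 39: x=[1.9366] v=[-0.6210]
Step 40: x=[1.9147] v=[-0.4380]
Step 41: x=[1.9021] v=[-0.2526]
Step 42: x=[1.8988] v=[-0.0658]
Step 43: x=[1.9049] v=[0.1213]
First v>=0 after going negative at step 43, time=2.1500

Answer: 2.1500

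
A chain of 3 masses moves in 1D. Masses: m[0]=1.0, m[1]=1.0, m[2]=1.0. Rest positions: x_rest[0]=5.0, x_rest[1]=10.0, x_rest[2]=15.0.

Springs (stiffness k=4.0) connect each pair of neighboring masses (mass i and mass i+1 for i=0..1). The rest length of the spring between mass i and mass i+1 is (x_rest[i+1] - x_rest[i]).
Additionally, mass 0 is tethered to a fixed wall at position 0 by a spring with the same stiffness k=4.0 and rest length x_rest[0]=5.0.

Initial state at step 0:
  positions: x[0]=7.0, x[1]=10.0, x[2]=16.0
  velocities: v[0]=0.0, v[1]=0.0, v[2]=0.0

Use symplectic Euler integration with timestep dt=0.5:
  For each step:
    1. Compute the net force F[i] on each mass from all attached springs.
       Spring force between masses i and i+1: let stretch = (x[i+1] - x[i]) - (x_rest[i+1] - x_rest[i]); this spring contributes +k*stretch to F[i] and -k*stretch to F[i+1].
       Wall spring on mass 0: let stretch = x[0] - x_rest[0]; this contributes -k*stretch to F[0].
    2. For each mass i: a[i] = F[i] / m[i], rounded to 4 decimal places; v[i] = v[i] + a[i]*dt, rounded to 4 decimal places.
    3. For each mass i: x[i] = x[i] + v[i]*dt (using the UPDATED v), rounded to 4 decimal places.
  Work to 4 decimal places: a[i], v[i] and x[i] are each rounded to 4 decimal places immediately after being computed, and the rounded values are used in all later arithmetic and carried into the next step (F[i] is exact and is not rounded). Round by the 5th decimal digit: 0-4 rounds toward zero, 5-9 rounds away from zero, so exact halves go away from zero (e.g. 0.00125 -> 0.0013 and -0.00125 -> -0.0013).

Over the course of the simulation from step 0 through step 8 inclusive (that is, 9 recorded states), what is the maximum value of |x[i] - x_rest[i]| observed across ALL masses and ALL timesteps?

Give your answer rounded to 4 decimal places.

Answer: 3.0000

Derivation:
Step 0: x=[7.0000 10.0000 16.0000] v=[0.0000 0.0000 0.0000]
Step 1: x=[3.0000 13.0000 15.0000] v=[-8.0000 6.0000 -2.0000]
Step 2: x=[6.0000 8.0000 17.0000] v=[6.0000 -10.0000 4.0000]
Step 3: x=[5.0000 10.0000 15.0000] v=[-2.0000 4.0000 -4.0000]
Step 4: x=[4.0000 12.0000 13.0000] v=[-2.0000 4.0000 -4.0000]
Step 5: x=[7.0000 7.0000 15.0000] v=[6.0000 -10.0000 4.0000]
Step 6: x=[3.0000 10.0000 14.0000] v=[-8.0000 6.0000 -2.0000]
Step 7: x=[3.0000 10.0000 14.0000] v=[0.0000 0.0000 0.0000]
Step 8: x=[7.0000 7.0000 15.0000] v=[8.0000 -6.0000 2.0000]
Max displacement = 3.0000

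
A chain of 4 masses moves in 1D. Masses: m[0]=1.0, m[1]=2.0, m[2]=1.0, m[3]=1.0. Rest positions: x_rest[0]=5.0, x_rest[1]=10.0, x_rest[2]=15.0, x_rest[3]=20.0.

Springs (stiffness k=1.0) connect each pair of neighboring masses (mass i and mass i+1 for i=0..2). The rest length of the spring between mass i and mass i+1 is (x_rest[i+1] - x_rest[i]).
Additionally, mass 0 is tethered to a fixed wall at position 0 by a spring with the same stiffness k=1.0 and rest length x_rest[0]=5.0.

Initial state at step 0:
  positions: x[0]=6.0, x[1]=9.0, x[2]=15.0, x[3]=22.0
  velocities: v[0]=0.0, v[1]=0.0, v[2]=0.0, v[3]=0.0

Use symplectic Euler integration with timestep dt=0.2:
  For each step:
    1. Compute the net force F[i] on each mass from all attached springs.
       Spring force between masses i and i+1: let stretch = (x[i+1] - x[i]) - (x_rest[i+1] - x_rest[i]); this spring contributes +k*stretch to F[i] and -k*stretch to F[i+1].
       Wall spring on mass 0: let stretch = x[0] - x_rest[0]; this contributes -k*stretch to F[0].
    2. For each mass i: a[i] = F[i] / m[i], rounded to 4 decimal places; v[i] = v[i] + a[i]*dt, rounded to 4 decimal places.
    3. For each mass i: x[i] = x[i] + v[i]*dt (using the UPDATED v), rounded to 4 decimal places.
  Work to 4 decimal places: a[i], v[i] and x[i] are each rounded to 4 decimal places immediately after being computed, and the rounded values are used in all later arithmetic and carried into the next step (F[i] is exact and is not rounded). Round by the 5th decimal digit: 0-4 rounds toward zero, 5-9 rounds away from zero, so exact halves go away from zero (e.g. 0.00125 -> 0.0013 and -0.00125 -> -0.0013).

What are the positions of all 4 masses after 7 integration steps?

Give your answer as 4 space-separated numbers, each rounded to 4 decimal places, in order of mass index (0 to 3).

Answer: 3.9331 10.2387 15.6852 20.2953

Derivation:
Step 0: x=[6.0000 9.0000 15.0000 22.0000] v=[0.0000 0.0000 0.0000 0.0000]
Step 1: x=[5.8800 9.0600 15.0400 21.9200] v=[-0.6000 0.3000 0.2000 -0.4000]
Step 2: x=[5.6520 9.1760 15.1160 21.7648] v=[-1.1400 0.5800 0.3800 -0.7760]
Step 3: x=[5.3389 9.3403 15.2204 21.5436] v=[-1.5656 0.8216 0.5218 -1.1058]
Step 4: x=[4.9723 9.5422 15.3425 21.2695] v=[-1.8331 1.0095 0.6104 -1.3704]
Step 5: x=[4.5896 9.7687 15.4696 20.9583] v=[-1.9136 1.1325 0.6357 -1.5558]
Step 6: x=[4.2305 10.0056 15.5883 20.6276] v=[-1.7957 1.1847 0.5933 -1.6535]
Step 7: x=[3.9331 10.2387 15.6852 20.2953] v=[-1.4868 1.1655 0.4846 -1.6614]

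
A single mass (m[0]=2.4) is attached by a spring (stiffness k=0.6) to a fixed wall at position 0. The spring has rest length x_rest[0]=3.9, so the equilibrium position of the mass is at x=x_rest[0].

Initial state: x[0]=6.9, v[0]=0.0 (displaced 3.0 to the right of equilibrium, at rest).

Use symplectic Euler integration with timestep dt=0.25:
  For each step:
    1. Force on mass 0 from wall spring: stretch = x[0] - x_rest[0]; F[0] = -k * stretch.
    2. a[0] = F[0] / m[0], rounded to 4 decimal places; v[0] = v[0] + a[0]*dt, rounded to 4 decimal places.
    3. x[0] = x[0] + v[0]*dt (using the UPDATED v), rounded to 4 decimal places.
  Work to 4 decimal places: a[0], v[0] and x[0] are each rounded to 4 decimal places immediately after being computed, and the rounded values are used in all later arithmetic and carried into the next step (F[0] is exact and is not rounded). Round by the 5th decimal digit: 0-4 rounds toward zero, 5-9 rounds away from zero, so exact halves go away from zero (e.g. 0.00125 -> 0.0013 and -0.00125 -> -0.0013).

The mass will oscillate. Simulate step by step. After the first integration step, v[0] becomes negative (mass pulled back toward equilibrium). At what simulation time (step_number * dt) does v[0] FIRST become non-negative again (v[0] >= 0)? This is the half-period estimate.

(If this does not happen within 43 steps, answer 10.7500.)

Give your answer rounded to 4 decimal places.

Step 0: x=[6.9000] v=[0.0000]
Step 1: x=[6.8531] v=[-0.1875]
Step 2: x=[6.7601] v=[-0.3721]
Step 3: x=[6.6224] v=[-0.5509]
Step 4: x=[6.4421] v=[-0.7211]
Step 5: x=[6.2221] v=[-0.8800]
Step 6: x=[5.9658] v=[-1.0251]
Step 7: x=[5.6773] v=[-1.1542]
Step 8: x=[5.3610] v=[-1.2653]
Step 9: x=[5.0219] v=[-1.3566]
Step 10: x=[4.6652] v=[-1.4267]
Step 11: x=[4.2966] v=[-1.4745]
Step 12: x=[3.9218] v=[-1.4993]
Step 13: x=[3.5466] v=[-1.5007]
Step 14: x=[3.1770] v=[-1.4786]
Step 15: x=[2.8187] v=[-1.4334]
Step 16: x=[2.4773] v=[-1.3658]
Step 17: x=[2.1581] v=[-1.2769]
Step 18: x=[1.8661] v=[-1.1680]
Step 19: x=[1.6059] v=[-1.0409]
Step 20: x=[1.3815] v=[-0.8975]
Step 21: x=[1.1965] v=[-0.7401]
Step 22: x=[1.0537] v=[-0.5711]
Step 23: x=[0.9554] v=[-0.3932]
Step 24: x=[0.9031] v=[-0.2092]
Step 25: x=[0.8976] v=[-0.0219]
Step 26: x=[0.9391] v=[0.1658]
First v>=0 after going negative at step 26, time=6.5000

Answer: 6.5000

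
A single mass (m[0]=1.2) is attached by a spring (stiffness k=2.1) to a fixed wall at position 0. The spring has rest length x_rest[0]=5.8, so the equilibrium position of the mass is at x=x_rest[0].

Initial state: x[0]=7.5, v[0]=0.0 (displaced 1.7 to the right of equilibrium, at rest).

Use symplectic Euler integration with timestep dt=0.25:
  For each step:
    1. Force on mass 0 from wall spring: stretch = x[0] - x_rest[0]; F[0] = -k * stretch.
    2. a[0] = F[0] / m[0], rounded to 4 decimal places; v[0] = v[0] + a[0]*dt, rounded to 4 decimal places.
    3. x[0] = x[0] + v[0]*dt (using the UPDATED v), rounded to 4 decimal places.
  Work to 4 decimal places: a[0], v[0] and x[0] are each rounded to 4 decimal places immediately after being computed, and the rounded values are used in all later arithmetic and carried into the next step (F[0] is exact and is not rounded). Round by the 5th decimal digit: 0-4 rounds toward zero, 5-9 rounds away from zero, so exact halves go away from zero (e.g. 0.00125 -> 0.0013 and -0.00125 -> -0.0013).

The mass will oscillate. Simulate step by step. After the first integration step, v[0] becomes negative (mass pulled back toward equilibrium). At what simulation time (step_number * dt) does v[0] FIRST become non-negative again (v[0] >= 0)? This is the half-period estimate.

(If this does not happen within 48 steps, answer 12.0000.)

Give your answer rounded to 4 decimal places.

Step 0: x=[7.5000] v=[0.0000]
Step 1: x=[7.3141] v=[-0.7438]
Step 2: x=[6.9626] v=[-1.4062]
Step 3: x=[6.4839] v=[-1.9149]
Step 4: x=[5.9304] v=[-2.2141]
Step 5: x=[5.3626] v=[-2.2712]
Step 6: x=[4.8427] v=[-2.0798]
Step 7: x=[4.4275] v=[-1.6610]
Step 8: x=[4.1624] v=[-1.0605]
Step 9: x=[4.0764] v=[-0.3441]
Step 10: x=[4.1789] v=[0.4100]
First v>=0 after going negative at step 10, time=2.5000

Answer: 2.5000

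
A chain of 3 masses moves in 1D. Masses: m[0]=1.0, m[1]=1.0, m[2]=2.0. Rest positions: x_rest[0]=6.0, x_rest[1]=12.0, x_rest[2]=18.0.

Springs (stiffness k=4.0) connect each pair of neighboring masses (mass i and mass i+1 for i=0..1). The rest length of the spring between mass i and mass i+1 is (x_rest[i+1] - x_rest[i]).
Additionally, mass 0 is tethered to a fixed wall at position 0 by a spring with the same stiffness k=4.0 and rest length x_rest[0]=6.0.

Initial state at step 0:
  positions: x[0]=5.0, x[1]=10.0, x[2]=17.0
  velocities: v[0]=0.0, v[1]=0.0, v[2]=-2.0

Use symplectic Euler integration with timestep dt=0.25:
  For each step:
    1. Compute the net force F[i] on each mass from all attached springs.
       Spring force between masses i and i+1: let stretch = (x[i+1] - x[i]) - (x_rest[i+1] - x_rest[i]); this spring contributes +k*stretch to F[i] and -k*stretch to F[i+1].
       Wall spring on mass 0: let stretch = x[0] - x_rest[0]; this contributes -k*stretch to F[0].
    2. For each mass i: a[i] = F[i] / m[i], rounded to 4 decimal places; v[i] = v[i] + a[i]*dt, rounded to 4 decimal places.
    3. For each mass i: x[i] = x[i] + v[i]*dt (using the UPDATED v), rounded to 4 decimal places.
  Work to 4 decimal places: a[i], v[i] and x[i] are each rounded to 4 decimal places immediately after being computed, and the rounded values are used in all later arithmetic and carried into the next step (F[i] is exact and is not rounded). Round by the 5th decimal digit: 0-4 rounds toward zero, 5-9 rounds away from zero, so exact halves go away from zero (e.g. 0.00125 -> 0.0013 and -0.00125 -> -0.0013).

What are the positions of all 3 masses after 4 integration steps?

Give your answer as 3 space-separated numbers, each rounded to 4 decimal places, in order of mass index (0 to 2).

Step 0: x=[5.0000 10.0000 17.0000] v=[0.0000 0.0000 -2.0000]
Step 1: x=[5.0000 10.5000 16.3750] v=[0.0000 2.0000 -2.5000]
Step 2: x=[5.1250 11.0938 15.7656] v=[0.5000 2.3750 -2.4375]
Step 3: x=[5.4610 11.3633 15.3223] v=[1.3438 1.0780 -1.7734]
Step 4: x=[5.9073 11.1470 15.1341] v=[1.7851 -0.8653 -0.7529]

Answer: 5.9073 11.1470 15.1341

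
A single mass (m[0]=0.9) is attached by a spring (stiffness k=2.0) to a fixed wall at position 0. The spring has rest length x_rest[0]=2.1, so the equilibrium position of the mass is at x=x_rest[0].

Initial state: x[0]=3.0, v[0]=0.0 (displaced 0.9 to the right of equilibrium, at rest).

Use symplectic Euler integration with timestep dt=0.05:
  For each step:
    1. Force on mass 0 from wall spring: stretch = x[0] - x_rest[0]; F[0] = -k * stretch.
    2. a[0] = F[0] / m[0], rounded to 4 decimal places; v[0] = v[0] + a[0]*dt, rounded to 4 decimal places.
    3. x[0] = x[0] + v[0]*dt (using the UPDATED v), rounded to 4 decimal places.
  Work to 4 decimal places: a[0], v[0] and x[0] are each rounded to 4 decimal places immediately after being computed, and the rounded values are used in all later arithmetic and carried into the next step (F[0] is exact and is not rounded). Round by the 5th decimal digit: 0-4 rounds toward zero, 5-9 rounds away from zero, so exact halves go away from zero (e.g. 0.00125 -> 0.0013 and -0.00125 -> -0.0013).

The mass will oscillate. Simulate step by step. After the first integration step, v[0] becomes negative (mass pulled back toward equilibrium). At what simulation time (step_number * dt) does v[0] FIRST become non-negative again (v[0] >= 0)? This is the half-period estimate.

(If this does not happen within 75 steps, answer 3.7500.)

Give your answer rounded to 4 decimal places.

Answer: 2.1500

Derivation:
Step 0: x=[3.0000] v=[0.0000]
Step 1: x=[2.9950] v=[-0.1000]
Step 2: x=[2.9850] v=[-0.1994]
Step 3: x=[2.9701] v=[-0.2977]
Step 4: x=[2.9504] v=[-0.3944]
Step 5: x=[2.9260] v=[-0.4889]
Step 6: x=[2.8970] v=[-0.5807]
Step 7: x=[2.8635] v=[-0.6693]
Step 8: x=[2.8258] v=[-0.7541]
Step 9: x=[2.7841] v=[-0.8347]
Step 10: x=[2.7386] v=[-0.9107]
Step 11: x=[2.6895] v=[-0.9817]
Step 12: x=[2.6371] v=[-1.0472]
Step 13: x=[2.5818] v=[-1.1069]
Step 14: x=[2.5238] v=[-1.1604]
Step 15: x=[2.4634] v=[-1.2075]
Step 16: x=[2.4010] v=[-1.2479]
Step 17: x=[2.3369] v=[-1.2813]
Step 18: x=[2.2715] v=[-1.3076]
Step 19: x=[2.2052] v=[-1.3267]
Step 20: x=[2.1383] v=[-1.3384]
Step 21: x=[2.0712] v=[-1.3427]
Step 22: x=[2.0042] v=[-1.3395]
Step 23: x=[1.9378] v=[-1.3289]
Step 24: x=[1.8723] v=[-1.3109]
Step 25: x=[1.8080] v=[-1.2856]
Step 26: x=[1.7453] v=[-1.2532]
Step 27: x=[1.6846] v=[-1.2138]
Step 28: x=[1.6262] v=[-1.1676]
Step 29: x=[1.5705] v=[-1.1150]
Step 30: x=[1.5177] v=[-1.0562]
Step 31: x=[1.4681] v=[-0.9915]
Step 32: x=[1.4220] v=[-0.9213]
Step 33: x=[1.3797] v=[-0.8460]
Step 34: x=[1.3414] v=[-0.7660]
Step 35: x=[1.3073] v=[-0.6817]
Step 36: x=[1.2776] v=[-0.5936]
Step 37: x=[1.2525] v=[-0.5022]
Step 38: x=[1.2321] v=[-0.4080]
Step 39: x=[1.2165] v=[-0.3116]
Step 40: x=[1.2058] v=[-0.2134]
Step 41: x=[1.2001] v=[-0.1140]
Step 42: x=[1.1994] v=[-0.0140]
Step 43: x=[1.2037] v=[0.0861]
First v>=0 after going negative at step 43, time=2.1500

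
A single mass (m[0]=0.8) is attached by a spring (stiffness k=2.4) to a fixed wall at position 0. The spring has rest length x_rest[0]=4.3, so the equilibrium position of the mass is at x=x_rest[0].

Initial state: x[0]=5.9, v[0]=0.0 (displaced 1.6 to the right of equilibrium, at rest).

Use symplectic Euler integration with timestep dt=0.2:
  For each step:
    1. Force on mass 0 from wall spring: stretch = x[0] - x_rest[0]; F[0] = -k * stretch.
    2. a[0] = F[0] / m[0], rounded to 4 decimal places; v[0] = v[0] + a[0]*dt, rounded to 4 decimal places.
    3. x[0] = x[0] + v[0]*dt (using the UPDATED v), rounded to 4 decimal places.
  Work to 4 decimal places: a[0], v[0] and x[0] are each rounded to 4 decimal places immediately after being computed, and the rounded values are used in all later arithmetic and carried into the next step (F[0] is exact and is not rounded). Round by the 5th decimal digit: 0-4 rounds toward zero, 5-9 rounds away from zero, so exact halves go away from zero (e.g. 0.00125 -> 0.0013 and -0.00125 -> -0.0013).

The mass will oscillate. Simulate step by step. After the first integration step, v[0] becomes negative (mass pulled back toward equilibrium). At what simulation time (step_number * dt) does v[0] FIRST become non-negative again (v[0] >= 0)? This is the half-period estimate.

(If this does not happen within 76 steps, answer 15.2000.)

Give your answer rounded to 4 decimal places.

Step 0: x=[5.9000] v=[0.0000]
Step 1: x=[5.7080] v=[-0.9600]
Step 2: x=[5.3470] v=[-1.8048]
Step 3: x=[4.8604] v=[-2.4330]
Step 4: x=[4.3066] v=[-2.7692]
Step 5: x=[3.7520] v=[-2.7732]
Step 6: x=[3.2631] v=[-2.4444]
Step 7: x=[2.8986] v=[-1.8223]
Step 8: x=[2.7023] v=[-0.9815]
Step 9: x=[2.6977] v=[-0.0229]
Step 10: x=[2.8854] v=[0.9385]
First v>=0 after going negative at step 10, time=2.0000

Answer: 2.0000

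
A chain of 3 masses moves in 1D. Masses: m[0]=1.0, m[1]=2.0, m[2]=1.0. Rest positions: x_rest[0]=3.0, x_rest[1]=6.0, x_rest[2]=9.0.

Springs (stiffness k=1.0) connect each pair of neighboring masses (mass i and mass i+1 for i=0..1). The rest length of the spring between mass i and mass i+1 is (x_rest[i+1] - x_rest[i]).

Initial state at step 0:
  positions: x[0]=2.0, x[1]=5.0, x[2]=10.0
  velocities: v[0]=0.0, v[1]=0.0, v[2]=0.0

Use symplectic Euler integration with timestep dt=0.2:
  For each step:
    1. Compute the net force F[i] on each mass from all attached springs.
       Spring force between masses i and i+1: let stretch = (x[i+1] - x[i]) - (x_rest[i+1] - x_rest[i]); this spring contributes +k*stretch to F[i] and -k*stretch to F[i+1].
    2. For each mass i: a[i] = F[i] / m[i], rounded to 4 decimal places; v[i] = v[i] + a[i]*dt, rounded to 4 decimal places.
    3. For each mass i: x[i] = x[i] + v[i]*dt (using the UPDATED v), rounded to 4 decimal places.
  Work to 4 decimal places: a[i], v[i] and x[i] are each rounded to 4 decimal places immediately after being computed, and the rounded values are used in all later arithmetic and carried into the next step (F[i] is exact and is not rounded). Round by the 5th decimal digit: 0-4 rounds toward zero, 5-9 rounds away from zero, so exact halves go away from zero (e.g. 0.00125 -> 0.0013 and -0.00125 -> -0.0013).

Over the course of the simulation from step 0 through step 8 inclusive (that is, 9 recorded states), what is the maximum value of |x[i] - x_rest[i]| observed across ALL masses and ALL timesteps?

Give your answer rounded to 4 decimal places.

Step 0: x=[2.0000 5.0000 10.0000] v=[0.0000 0.0000 0.0000]
Step 1: x=[2.0000 5.0400 9.9200] v=[0.0000 0.2000 -0.4000]
Step 2: x=[2.0016 5.1168 9.7648] v=[0.0080 0.3840 -0.7760]
Step 3: x=[2.0078 5.2243 9.5437] v=[0.0310 0.5373 -1.1056]
Step 4: x=[2.0227 5.3538 9.2698] v=[0.0743 0.6476 -1.3695]
Step 5: x=[2.0508 5.4950 8.9593] v=[0.1405 0.7061 -1.5527]
Step 6: x=[2.0967 5.6366 8.6302] v=[0.2293 0.7081 -1.6456]
Step 7: x=[2.1642 5.7673 8.3013] v=[0.3373 0.6535 -1.6443]
Step 8: x=[2.2558 5.8766 7.9911] v=[0.4579 0.5466 -1.5511]
Max displacement = 1.0089

Answer: 1.0089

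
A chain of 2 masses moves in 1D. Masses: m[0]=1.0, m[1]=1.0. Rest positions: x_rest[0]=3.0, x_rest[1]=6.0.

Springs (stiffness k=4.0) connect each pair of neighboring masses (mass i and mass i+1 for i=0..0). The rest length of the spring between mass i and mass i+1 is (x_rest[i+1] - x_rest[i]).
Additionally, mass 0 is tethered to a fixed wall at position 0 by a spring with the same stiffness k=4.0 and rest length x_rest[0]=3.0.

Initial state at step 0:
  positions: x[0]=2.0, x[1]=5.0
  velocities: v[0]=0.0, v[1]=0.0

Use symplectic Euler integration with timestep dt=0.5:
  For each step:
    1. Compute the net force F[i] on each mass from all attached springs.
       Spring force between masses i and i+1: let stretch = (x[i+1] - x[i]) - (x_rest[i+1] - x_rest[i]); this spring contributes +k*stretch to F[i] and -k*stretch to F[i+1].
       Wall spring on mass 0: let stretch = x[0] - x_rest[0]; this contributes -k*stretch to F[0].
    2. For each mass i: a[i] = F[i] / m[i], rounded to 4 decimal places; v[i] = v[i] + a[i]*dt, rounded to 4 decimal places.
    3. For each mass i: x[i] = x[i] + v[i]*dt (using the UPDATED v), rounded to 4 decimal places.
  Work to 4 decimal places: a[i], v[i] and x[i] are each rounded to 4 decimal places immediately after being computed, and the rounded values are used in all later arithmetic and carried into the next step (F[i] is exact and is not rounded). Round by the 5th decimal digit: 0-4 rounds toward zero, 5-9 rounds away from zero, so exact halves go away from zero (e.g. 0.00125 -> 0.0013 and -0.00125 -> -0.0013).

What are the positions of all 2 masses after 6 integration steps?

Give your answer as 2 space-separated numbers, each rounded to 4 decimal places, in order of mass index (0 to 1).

Step 0: x=[2.0000 5.0000] v=[0.0000 0.0000]
Step 1: x=[3.0000 5.0000] v=[2.0000 0.0000]
Step 2: x=[3.0000 6.0000] v=[0.0000 2.0000]
Step 3: x=[3.0000 7.0000] v=[0.0000 2.0000]
Step 4: x=[4.0000 7.0000] v=[2.0000 0.0000]
Step 5: x=[4.0000 7.0000] v=[0.0000 0.0000]
Step 6: x=[3.0000 7.0000] v=[-2.0000 0.0000]

Answer: 3.0000 7.0000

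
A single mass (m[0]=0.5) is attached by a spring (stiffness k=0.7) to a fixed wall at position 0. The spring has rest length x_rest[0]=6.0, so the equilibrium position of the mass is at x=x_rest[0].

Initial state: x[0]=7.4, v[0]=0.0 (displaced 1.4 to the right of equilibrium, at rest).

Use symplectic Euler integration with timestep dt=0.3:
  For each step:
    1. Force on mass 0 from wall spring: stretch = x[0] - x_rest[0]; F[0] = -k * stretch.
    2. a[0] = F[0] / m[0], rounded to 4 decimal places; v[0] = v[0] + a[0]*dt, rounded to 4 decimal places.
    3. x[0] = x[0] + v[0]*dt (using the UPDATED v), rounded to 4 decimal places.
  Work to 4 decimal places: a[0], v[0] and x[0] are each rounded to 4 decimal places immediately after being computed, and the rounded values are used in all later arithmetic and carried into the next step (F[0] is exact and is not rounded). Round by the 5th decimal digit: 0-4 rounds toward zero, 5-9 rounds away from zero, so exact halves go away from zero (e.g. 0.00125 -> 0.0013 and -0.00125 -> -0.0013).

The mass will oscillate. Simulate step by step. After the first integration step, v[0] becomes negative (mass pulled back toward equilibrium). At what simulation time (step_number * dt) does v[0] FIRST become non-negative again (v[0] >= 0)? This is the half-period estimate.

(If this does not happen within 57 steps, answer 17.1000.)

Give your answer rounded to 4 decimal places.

Step 0: x=[7.4000] v=[0.0000]
Step 1: x=[7.2236] v=[-0.5880]
Step 2: x=[6.8930] v=[-1.1019]
Step 3: x=[6.4499] v=[-1.4770]
Step 4: x=[5.9501] v=[-1.6660]
Step 5: x=[5.4566] v=[-1.6450]
Step 6: x=[5.0316] v=[-1.4168]
Step 7: x=[4.7286] v=[-1.0101]
Step 8: x=[4.5858] v=[-0.4761]
Step 9: x=[4.6212] v=[0.1179]
First v>=0 after going negative at step 9, time=2.7000

Answer: 2.7000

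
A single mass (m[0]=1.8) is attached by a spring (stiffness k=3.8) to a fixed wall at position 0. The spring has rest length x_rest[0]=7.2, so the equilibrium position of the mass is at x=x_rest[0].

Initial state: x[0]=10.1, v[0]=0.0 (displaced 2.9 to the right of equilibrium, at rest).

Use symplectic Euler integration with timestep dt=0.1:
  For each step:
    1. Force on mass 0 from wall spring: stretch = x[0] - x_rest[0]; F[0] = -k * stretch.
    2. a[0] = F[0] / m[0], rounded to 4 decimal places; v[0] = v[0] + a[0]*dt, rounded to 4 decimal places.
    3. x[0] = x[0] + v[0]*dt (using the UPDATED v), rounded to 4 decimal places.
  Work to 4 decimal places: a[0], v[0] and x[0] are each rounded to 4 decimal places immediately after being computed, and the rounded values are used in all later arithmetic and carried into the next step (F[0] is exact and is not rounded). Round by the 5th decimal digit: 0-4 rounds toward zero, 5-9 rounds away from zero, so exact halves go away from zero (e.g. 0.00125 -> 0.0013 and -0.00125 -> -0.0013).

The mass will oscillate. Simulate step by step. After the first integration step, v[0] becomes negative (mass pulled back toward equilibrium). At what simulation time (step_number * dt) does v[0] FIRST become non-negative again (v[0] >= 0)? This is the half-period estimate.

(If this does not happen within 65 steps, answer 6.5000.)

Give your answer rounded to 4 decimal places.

Answer: 2.2000

Derivation:
Step 0: x=[10.1000] v=[0.0000]
Step 1: x=[10.0388] v=[-0.6122]
Step 2: x=[9.9177] v=[-1.2115]
Step 3: x=[9.7392] v=[-1.7852]
Step 4: x=[9.5071] v=[-2.3213]
Step 5: x=[9.2263] v=[-2.8084]
Step 6: x=[8.9027] v=[-3.2362]
Step 7: x=[8.5431] v=[-3.5957]
Step 8: x=[8.1552] v=[-3.8792]
Step 9: x=[7.7471] v=[-4.0809]
Step 10: x=[7.3275] v=[-4.1964]
Step 11: x=[6.9052] v=[-4.2233]
Step 12: x=[6.4891] v=[-4.1611]
Step 13: x=[6.0880] v=[-4.0110]
Step 14: x=[5.7104] v=[-3.7762]
Step 15: x=[5.3642] v=[-3.4617]
Step 16: x=[5.0568] v=[-3.0741]
Step 17: x=[4.7946] v=[-2.6217]
Step 18: x=[4.5832] v=[-2.1139]
Step 19: x=[4.4271] v=[-1.5615]
Step 20: x=[4.3295] v=[-0.9761]
Step 21: x=[4.2925] v=[-0.3701]
Step 22: x=[4.3169] v=[0.2437]
First v>=0 after going negative at step 22, time=2.2000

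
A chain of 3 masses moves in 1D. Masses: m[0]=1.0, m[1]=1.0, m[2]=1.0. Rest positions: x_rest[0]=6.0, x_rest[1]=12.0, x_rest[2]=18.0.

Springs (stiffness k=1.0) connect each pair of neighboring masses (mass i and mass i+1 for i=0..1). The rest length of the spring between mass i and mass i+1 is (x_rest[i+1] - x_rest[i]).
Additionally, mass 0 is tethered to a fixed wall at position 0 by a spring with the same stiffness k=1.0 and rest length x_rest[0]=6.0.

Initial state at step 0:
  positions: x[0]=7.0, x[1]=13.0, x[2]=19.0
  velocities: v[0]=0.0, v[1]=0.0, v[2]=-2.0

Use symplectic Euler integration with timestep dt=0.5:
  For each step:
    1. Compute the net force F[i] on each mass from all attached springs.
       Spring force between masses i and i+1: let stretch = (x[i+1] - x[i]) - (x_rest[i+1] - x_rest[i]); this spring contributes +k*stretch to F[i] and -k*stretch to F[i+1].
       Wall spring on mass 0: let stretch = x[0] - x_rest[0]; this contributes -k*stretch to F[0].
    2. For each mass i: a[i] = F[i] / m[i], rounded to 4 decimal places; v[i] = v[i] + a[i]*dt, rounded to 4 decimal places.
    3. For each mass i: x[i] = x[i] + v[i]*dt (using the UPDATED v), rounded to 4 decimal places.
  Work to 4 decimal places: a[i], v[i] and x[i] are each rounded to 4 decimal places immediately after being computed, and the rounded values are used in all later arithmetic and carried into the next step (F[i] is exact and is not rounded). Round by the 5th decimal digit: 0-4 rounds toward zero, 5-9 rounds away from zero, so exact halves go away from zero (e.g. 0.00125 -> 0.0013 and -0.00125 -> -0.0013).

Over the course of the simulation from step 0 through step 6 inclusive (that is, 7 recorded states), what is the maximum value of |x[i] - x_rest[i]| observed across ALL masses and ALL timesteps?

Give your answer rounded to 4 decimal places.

Answer: 2.4246

Derivation:
Step 0: x=[7.0000 13.0000 19.0000] v=[0.0000 0.0000 -2.0000]
Step 1: x=[6.7500 13.0000 18.0000] v=[-0.5000 0.0000 -2.0000]
Step 2: x=[6.3750 12.6875 17.2500] v=[-0.7500 -0.6250 -1.5000]
Step 3: x=[5.9844 11.9375 16.8594] v=[-0.7813 -1.5000 -0.7813]
Step 4: x=[5.5859 10.9297 16.7383] v=[-0.7970 -2.0156 -0.2423]
Step 5: x=[5.1269 10.0381 16.6650] v=[-0.9181 -1.7832 -0.1466]
Step 6: x=[4.6139 9.5754 16.4350] v=[-1.0260 -0.9254 -0.4601]
Max displacement = 2.4246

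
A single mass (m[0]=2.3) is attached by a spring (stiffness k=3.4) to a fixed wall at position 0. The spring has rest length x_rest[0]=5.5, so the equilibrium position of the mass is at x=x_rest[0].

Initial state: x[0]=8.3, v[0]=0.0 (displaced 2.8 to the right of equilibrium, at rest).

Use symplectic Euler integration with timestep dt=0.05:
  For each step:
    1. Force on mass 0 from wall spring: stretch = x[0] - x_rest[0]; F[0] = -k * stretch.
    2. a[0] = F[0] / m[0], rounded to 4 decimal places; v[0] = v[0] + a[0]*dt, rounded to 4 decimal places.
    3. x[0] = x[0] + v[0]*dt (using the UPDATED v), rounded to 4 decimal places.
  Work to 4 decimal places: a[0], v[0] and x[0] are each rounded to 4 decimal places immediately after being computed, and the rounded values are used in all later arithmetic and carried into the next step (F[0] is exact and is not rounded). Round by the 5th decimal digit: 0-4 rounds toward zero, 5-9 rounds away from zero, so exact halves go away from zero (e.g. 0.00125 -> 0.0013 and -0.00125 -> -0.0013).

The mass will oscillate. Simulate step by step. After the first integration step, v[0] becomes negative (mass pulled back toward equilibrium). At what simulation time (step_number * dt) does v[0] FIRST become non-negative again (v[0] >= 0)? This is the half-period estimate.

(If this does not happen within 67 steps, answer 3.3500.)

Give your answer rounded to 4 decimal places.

Step 0: x=[8.3000] v=[0.0000]
Step 1: x=[8.2897] v=[-0.2070]
Step 2: x=[8.2690] v=[-0.4132]
Step 3: x=[8.2381] v=[-0.6179]
Step 4: x=[8.1971] v=[-0.8203]
Step 5: x=[8.1461] v=[-1.0197]
Step 6: x=[8.0853] v=[-1.2153]
Step 7: x=[8.0150] v=[-1.4064]
Step 8: x=[7.9354] v=[-1.5923]
Step 9: x=[7.8468] v=[-1.7723]
Step 10: x=[7.7495] v=[-1.9458]
Step 11: x=[7.6439] v=[-2.1121]
Step 12: x=[7.5304] v=[-2.2706]
Step 13: x=[7.4094] v=[-2.4207]
Step 14: x=[7.2813] v=[-2.5618]
Step 15: x=[7.1466] v=[-2.6935]
Step 16: x=[7.0058] v=[-2.8152]
Step 17: x=[6.8595] v=[-2.9265]
Step 18: x=[6.7082] v=[-3.0270]
Step 19: x=[6.5524] v=[-3.1163]
Step 20: x=[6.3927] v=[-3.1941]
Step 21: x=[6.2297] v=[-3.2601]
Step 22: x=[6.0640] v=[-3.3140]
Step 23: x=[5.8962] v=[-3.3557]
Step 24: x=[5.7270] v=[-3.3850]
Step 25: x=[5.5569] v=[-3.4018]
Step 26: x=[5.3866] v=[-3.4060]
Step 27: x=[5.2167] v=[-3.3976]
Step 28: x=[5.0479] v=[-3.3767]
Step 29: x=[4.8807] v=[-3.3433]
Step 30: x=[4.7158] v=[-3.2975]
Step 31: x=[4.5538] v=[-3.2395]
Step 32: x=[4.3953] v=[-3.1696]
Step 33: x=[4.2409] v=[-3.0880]
Step 34: x=[4.0912] v=[-2.9949]
Step 35: x=[3.9467] v=[-2.8908]
Step 36: x=[3.8079] v=[-2.7760]
Step 37: x=[3.6754] v=[-2.6509]
Step 38: x=[3.5496] v=[-2.5160]
Step 39: x=[3.4310] v=[-2.3718]
Step 40: x=[3.3201] v=[-2.2189]
Step 41: x=[3.2172] v=[-2.0578]
Step 42: x=[3.1227] v=[-1.8891]
Step 43: x=[3.0370] v=[-1.7134]
Step 44: x=[2.9604] v=[-1.5314]
Step 45: x=[2.8932] v=[-1.3437]
Step 46: x=[2.8357] v=[-1.1510]
Step 47: x=[2.7880] v=[-0.9541]
Step 48: x=[2.7503] v=[-0.7537]
Step 49: x=[2.7228] v=[-0.5505]
Step 50: x=[2.7055] v=[-0.3452]
Step 51: x=[2.6986] v=[-0.1387]
Step 52: x=[2.7020] v=[0.0684]
First v>=0 after going negative at step 52, time=2.6000

Answer: 2.6000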